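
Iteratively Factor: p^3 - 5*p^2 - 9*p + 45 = (p + 3)*(p^2 - 8*p + 15) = (p - 3)*(p + 3)*(p - 5)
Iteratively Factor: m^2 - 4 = (m - 2)*(m + 2)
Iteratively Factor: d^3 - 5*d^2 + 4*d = (d - 1)*(d^2 - 4*d) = (d - 4)*(d - 1)*(d)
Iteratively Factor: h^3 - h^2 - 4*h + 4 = (h + 2)*(h^2 - 3*h + 2) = (h - 2)*(h + 2)*(h - 1)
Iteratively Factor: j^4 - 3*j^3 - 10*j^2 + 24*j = (j + 3)*(j^3 - 6*j^2 + 8*j) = (j - 2)*(j + 3)*(j^2 - 4*j) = j*(j - 2)*(j + 3)*(j - 4)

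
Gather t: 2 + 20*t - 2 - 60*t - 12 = -40*t - 12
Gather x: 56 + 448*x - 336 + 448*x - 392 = 896*x - 672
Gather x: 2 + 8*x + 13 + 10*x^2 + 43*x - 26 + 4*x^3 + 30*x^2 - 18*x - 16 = 4*x^3 + 40*x^2 + 33*x - 27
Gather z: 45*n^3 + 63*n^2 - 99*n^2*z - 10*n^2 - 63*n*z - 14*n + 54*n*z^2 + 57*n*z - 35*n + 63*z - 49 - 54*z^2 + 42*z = 45*n^3 + 53*n^2 - 49*n + z^2*(54*n - 54) + z*(-99*n^2 - 6*n + 105) - 49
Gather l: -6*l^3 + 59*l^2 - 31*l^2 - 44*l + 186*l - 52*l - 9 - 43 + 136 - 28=-6*l^3 + 28*l^2 + 90*l + 56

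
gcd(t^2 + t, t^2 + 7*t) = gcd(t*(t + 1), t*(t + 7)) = t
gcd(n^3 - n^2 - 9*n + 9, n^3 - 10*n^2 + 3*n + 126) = n + 3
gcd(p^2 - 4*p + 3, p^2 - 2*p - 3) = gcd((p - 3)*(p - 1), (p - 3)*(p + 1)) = p - 3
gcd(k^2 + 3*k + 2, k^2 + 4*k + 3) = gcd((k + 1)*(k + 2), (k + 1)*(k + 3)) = k + 1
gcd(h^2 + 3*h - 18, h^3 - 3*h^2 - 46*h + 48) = h + 6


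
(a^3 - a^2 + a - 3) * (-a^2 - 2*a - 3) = -a^5 - a^4 - 2*a^3 + 4*a^2 + 3*a + 9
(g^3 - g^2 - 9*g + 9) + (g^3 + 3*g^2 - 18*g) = 2*g^3 + 2*g^2 - 27*g + 9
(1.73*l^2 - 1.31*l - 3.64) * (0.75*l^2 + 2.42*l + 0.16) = 1.2975*l^4 + 3.2041*l^3 - 5.6234*l^2 - 9.0184*l - 0.5824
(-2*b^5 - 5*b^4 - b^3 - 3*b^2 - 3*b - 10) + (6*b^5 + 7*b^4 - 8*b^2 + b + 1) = 4*b^5 + 2*b^4 - b^3 - 11*b^2 - 2*b - 9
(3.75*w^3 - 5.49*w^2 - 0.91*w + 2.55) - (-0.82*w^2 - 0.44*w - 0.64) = 3.75*w^3 - 4.67*w^2 - 0.47*w + 3.19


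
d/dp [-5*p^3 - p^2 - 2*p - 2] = -15*p^2 - 2*p - 2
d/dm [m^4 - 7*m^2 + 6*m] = 4*m^3 - 14*m + 6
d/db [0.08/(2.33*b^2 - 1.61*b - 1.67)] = (0.1288 - 0.3728*b)/(-2.33*b^2 + 1.61*b + 1.67)^2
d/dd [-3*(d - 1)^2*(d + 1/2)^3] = -15*d^4 + 6*d^3 + 45*d^2/4 - 3*d/4 - 3/2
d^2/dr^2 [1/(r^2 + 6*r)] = 2*(-r*(r + 6) + 4*(r + 3)^2)/(r^3*(r + 6)^3)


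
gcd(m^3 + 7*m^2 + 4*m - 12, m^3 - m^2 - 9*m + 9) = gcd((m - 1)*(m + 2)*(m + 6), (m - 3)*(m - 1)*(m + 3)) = m - 1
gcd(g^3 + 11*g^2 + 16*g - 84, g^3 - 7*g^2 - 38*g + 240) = g + 6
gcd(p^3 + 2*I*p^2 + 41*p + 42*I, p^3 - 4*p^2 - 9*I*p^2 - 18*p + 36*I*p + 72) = p - 6*I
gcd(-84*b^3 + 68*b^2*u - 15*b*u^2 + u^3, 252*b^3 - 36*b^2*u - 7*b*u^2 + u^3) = 42*b^2 - 13*b*u + u^2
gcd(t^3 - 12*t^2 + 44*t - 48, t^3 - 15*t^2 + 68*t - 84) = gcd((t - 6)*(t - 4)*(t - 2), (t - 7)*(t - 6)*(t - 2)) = t^2 - 8*t + 12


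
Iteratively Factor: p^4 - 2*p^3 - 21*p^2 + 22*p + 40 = (p + 4)*(p^3 - 6*p^2 + 3*p + 10) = (p + 1)*(p + 4)*(p^2 - 7*p + 10) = (p - 2)*(p + 1)*(p + 4)*(p - 5)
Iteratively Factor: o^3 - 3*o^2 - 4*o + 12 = (o + 2)*(o^2 - 5*o + 6) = (o - 2)*(o + 2)*(o - 3)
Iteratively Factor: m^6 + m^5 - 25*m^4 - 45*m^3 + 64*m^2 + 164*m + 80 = (m - 2)*(m^5 + 3*m^4 - 19*m^3 - 83*m^2 - 102*m - 40) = (m - 2)*(m + 1)*(m^4 + 2*m^3 - 21*m^2 - 62*m - 40) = (m - 2)*(m + 1)*(m + 2)*(m^3 - 21*m - 20) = (m - 2)*(m + 1)*(m + 2)*(m + 4)*(m^2 - 4*m - 5) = (m - 5)*(m - 2)*(m + 1)*(m + 2)*(m + 4)*(m + 1)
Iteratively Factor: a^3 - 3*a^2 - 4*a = (a - 4)*(a^2 + a) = (a - 4)*(a + 1)*(a)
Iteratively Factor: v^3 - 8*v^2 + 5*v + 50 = (v - 5)*(v^2 - 3*v - 10) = (v - 5)^2*(v + 2)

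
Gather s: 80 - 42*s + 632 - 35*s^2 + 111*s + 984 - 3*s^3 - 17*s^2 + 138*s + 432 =-3*s^3 - 52*s^2 + 207*s + 2128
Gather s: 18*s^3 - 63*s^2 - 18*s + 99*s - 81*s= 18*s^3 - 63*s^2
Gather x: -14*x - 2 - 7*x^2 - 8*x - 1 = -7*x^2 - 22*x - 3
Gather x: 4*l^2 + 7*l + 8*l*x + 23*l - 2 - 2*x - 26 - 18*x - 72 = 4*l^2 + 30*l + x*(8*l - 20) - 100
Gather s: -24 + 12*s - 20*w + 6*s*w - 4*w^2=s*(6*w + 12) - 4*w^2 - 20*w - 24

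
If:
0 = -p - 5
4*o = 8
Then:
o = 2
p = -5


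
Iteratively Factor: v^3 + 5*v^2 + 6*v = (v + 2)*(v^2 + 3*v) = v*(v + 2)*(v + 3)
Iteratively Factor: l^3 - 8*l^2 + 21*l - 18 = (l - 3)*(l^2 - 5*l + 6) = (l - 3)^2*(l - 2)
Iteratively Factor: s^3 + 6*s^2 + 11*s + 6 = (s + 2)*(s^2 + 4*s + 3) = (s + 2)*(s + 3)*(s + 1)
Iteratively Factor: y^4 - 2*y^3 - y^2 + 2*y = (y - 1)*(y^3 - y^2 - 2*y) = (y - 1)*(y + 1)*(y^2 - 2*y) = (y - 2)*(y - 1)*(y + 1)*(y)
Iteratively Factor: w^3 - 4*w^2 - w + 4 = (w - 1)*(w^2 - 3*w - 4) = (w - 4)*(w - 1)*(w + 1)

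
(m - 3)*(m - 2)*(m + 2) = m^3 - 3*m^2 - 4*m + 12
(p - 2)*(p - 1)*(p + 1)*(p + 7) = p^4 + 5*p^3 - 15*p^2 - 5*p + 14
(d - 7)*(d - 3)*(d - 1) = d^3 - 11*d^2 + 31*d - 21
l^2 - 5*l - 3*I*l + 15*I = (l - 5)*(l - 3*I)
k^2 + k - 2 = (k - 1)*(k + 2)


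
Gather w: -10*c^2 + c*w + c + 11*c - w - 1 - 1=-10*c^2 + 12*c + w*(c - 1) - 2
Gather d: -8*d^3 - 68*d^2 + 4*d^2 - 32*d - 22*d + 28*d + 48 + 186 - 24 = -8*d^3 - 64*d^2 - 26*d + 210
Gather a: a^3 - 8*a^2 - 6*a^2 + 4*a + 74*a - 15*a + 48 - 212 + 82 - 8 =a^3 - 14*a^2 + 63*a - 90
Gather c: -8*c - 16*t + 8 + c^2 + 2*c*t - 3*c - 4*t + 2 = c^2 + c*(2*t - 11) - 20*t + 10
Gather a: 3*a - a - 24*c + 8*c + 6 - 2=2*a - 16*c + 4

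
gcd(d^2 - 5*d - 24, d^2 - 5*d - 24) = d^2 - 5*d - 24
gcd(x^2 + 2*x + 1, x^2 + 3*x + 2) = x + 1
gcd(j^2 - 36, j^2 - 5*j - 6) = j - 6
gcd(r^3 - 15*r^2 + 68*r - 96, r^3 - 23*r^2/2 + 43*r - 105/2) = r - 3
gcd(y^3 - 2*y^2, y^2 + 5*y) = y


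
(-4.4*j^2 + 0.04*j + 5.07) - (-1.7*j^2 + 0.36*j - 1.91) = -2.7*j^2 - 0.32*j + 6.98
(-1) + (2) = 1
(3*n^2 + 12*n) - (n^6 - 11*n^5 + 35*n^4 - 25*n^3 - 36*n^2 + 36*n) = -n^6 + 11*n^5 - 35*n^4 + 25*n^3 + 39*n^2 - 24*n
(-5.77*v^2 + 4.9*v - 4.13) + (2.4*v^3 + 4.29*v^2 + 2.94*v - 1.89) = 2.4*v^3 - 1.48*v^2 + 7.84*v - 6.02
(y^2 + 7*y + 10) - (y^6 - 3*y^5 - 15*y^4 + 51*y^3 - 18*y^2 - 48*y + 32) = -y^6 + 3*y^5 + 15*y^4 - 51*y^3 + 19*y^2 + 55*y - 22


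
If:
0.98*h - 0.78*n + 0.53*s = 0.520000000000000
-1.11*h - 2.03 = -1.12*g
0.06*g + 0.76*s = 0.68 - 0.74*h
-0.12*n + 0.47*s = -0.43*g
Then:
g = 10.38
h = 8.64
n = 4.52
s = -8.34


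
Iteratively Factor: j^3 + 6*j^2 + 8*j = (j + 4)*(j^2 + 2*j) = (j + 2)*(j + 4)*(j)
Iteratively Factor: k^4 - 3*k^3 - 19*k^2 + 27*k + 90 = (k - 5)*(k^3 + 2*k^2 - 9*k - 18) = (k - 5)*(k + 2)*(k^2 - 9) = (k - 5)*(k - 3)*(k + 2)*(k + 3)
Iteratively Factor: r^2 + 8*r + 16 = (r + 4)*(r + 4)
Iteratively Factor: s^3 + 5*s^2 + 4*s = (s + 4)*(s^2 + s) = s*(s + 4)*(s + 1)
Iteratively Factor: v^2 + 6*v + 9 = (v + 3)*(v + 3)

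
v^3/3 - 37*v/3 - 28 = (v/3 + 1)*(v - 7)*(v + 4)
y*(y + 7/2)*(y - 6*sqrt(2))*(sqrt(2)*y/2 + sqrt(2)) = sqrt(2)*y^4/2 - 6*y^3 + 11*sqrt(2)*y^3/4 - 33*y^2 + 7*sqrt(2)*y^2/2 - 42*y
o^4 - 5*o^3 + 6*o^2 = o^2*(o - 3)*(o - 2)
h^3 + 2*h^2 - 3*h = h*(h - 1)*(h + 3)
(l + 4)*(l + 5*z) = l^2 + 5*l*z + 4*l + 20*z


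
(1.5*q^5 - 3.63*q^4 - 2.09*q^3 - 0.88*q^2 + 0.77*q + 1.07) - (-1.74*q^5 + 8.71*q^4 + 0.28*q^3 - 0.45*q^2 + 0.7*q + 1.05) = 3.24*q^5 - 12.34*q^4 - 2.37*q^3 - 0.43*q^2 + 0.0700000000000001*q + 0.02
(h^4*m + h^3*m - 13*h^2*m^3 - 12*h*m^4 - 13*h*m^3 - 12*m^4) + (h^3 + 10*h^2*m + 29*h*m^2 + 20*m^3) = h^4*m + h^3*m + h^3 - 13*h^2*m^3 + 10*h^2*m - 12*h*m^4 - 13*h*m^3 + 29*h*m^2 - 12*m^4 + 20*m^3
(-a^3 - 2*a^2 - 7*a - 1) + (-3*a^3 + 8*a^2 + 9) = -4*a^3 + 6*a^2 - 7*a + 8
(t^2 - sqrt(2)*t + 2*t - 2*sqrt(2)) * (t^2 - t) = t^4 - sqrt(2)*t^3 + t^3 - 2*t^2 - sqrt(2)*t^2 + 2*sqrt(2)*t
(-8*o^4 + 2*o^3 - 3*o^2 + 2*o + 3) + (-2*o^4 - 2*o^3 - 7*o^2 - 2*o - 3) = -10*o^4 - 10*o^2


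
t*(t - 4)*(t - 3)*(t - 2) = t^4 - 9*t^3 + 26*t^2 - 24*t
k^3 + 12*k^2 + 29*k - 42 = (k - 1)*(k + 6)*(k + 7)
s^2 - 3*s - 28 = (s - 7)*(s + 4)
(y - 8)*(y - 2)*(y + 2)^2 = y^4 - 6*y^3 - 20*y^2 + 24*y + 64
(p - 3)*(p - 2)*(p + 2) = p^3 - 3*p^2 - 4*p + 12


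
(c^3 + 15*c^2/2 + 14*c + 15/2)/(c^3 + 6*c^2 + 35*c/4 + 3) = 2*(c^2 + 6*c + 5)/(2*c^2 + 9*c + 4)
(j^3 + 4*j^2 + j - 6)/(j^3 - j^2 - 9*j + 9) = (j + 2)/(j - 3)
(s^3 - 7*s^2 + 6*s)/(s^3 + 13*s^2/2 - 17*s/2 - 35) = 2*s*(s^2 - 7*s + 6)/(2*s^3 + 13*s^2 - 17*s - 70)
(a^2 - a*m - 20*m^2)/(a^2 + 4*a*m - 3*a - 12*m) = (a - 5*m)/(a - 3)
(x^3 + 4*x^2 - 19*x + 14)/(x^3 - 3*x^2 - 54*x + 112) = (x - 1)/(x - 8)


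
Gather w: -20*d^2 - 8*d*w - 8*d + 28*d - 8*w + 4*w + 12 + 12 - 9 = -20*d^2 + 20*d + w*(-8*d - 4) + 15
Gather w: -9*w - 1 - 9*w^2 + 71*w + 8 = -9*w^2 + 62*w + 7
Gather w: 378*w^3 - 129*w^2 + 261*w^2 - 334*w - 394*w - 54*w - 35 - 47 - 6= 378*w^3 + 132*w^2 - 782*w - 88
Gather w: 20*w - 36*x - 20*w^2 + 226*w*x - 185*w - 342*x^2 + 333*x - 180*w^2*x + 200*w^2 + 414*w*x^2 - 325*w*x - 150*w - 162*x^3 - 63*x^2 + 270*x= w^2*(180 - 180*x) + w*(414*x^2 - 99*x - 315) - 162*x^3 - 405*x^2 + 567*x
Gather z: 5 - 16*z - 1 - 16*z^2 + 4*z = -16*z^2 - 12*z + 4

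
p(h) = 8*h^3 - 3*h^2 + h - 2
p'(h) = 24*h^2 - 6*h + 1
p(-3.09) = -269.76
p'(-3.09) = 248.69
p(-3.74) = -466.21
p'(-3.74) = 359.14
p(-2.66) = -176.46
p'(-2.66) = 186.77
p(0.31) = -1.74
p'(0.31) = 1.45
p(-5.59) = -1498.75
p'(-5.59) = 784.49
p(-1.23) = -22.66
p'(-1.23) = 44.69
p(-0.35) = -3.06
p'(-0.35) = 6.04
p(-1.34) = -27.98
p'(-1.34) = 52.13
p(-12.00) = -14270.00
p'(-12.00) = 3529.00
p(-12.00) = -14270.00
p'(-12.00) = 3529.00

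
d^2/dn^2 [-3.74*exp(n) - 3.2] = -3.74*exp(n)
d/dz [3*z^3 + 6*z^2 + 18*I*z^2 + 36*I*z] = 9*z^2 + z*(12 + 36*I) + 36*I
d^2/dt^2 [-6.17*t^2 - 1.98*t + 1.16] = -12.3400000000000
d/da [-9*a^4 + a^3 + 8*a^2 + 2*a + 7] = -36*a^3 + 3*a^2 + 16*a + 2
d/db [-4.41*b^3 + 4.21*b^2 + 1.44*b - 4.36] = -13.23*b^2 + 8.42*b + 1.44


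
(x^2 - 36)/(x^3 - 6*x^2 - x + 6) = (x + 6)/(x^2 - 1)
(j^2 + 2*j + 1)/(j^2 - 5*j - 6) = (j + 1)/(j - 6)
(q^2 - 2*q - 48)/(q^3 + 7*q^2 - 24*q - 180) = (q - 8)/(q^2 + q - 30)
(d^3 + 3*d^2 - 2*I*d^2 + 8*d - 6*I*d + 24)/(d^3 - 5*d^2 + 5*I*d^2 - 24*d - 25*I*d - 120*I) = (d^2 - 2*I*d + 8)/(d^2 + d*(-8 + 5*I) - 40*I)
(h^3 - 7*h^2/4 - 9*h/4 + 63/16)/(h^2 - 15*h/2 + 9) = (h^2 - h/4 - 21/8)/(h - 6)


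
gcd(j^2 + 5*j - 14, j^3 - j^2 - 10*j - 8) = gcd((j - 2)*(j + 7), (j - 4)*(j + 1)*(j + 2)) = 1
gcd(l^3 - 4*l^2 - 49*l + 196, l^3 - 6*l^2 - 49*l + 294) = l^2 - 49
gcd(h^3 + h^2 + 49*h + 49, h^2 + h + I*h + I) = h + 1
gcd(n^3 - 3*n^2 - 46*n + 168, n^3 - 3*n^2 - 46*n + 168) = n^3 - 3*n^2 - 46*n + 168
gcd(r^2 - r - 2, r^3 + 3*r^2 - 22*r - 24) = r + 1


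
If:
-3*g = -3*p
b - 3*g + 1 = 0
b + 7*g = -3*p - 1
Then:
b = -1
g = 0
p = 0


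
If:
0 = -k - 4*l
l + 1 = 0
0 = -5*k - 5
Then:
No Solution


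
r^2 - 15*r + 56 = (r - 8)*(r - 7)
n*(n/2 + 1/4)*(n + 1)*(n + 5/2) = n^4/2 + 2*n^3 + 17*n^2/8 + 5*n/8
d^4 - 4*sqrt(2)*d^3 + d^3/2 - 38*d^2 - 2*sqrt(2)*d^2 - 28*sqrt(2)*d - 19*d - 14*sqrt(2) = (d + 1/2)*(d - 7*sqrt(2))*(d + sqrt(2))*(d + 2*sqrt(2))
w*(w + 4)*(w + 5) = w^3 + 9*w^2 + 20*w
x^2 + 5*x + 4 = (x + 1)*(x + 4)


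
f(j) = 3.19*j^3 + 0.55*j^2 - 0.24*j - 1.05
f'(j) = 9.57*j^2 + 1.1*j - 0.24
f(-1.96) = -22.49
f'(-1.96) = 34.37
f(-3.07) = -87.43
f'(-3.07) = 86.58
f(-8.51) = -1925.16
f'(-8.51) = 683.46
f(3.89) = 194.11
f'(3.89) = 148.85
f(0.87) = 1.26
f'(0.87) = 7.96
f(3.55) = 147.75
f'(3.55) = 124.27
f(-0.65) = -1.54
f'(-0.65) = 3.09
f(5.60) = 575.07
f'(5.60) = 306.04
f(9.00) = 2366.85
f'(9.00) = 784.83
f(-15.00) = -10639.95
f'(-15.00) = 2136.51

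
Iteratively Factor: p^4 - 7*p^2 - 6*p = (p + 1)*(p^3 - p^2 - 6*p) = (p + 1)*(p + 2)*(p^2 - 3*p) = p*(p + 1)*(p + 2)*(p - 3)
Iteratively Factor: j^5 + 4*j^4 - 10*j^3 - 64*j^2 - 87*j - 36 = (j + 1)*(j^4 + 3*j^3 - 13*j^2 - 51*j - 36) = (j + 1)*(j + 3)*(j^3 - 13*j - 12) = (j - 4)*(j + 1)*(j + 3)*(j^2 + 4*j + 3) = (j - 4)*(j + 1)^2*(j + 3)*(j + 3)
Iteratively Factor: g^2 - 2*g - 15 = (g + 3)*(g - 5)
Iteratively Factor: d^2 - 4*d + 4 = (d - 2)*(d - 2)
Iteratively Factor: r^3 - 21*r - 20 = (r + 1)*(r^2 - r - 20) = (r + 1)*(r + 4)*(r - 5)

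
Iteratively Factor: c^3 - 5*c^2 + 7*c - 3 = (c - 1)*(c^2 - 4*c + 3) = (c - 3)*(c - 1)*(c - 1)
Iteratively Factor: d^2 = (d)*(d)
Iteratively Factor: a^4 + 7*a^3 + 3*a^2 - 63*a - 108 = (a + 4)*(a^3 + 3*a^2 - 9*a - 27) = (a - 3)*(a + 4)*(a^2 + 6*a + 9) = (a - 3)*(a + 3)*(a + 4)*(a + 3)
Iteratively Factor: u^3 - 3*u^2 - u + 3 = (u - 1)*(u^2 - 2*u - 3) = (u - 3)*(u - 1)*(u + 1)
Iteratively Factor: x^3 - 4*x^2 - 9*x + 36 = (x + 3)*(x^2 - 7*x + 12) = (x - 4)*(x + 3)*(x - 3)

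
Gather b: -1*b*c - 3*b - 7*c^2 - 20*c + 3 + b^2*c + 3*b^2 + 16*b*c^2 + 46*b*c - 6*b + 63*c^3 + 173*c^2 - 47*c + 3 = b^2*(c + 3) + b*(16*c^2 + 45*c - 9) + 63*c^3 + 166*c^2 - 67*c + 6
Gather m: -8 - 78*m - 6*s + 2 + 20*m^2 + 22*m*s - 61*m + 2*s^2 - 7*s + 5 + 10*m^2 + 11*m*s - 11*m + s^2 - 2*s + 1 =30*m^2 + m*(33*s - 150) + 3*s^2 - 15*s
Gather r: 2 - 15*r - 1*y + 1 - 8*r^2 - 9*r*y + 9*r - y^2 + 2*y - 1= -8*r^2 + r*(-9*y - 6) - y^2 + y + 2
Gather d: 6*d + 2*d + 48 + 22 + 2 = 8*d + 72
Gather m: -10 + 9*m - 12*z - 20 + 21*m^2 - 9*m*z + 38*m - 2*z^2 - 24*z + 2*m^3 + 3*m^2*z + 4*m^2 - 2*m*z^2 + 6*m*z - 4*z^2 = 2*m^3 + m^2*(3*z + 25) + m*(-2*z^2 - 3*z + 47) - 6*z^2 - 36*z - 30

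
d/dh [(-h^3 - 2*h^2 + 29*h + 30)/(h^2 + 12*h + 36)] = (-h^2 - 12*h + 19)/(h^2 + 12*h + 36)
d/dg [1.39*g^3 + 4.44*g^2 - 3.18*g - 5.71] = 4.17*g^2 + 8.88*g - 3.18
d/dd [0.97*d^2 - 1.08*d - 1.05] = 1.94*d - 1.08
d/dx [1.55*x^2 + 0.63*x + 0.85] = 3.1*x + 0.63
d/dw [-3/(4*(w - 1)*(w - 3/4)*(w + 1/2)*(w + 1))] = 12*(16*w^3 - 3*w^2 - 11*w + 1)/(64*w^8 - 32*w^7 - 172*w^6 + 76*w^5 + 161*w^4 - 56*w^3 - 62*w^2 + 12*w + 9)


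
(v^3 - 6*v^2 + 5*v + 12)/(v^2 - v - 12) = (v^2 - 2*v - 3)/(v + 3)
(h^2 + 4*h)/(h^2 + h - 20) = h*(h + 4)/(h^2 + h - 20)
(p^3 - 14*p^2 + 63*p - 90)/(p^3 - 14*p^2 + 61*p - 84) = (p^2 - 11*p + 30)/(p^2 - 11*p + 28)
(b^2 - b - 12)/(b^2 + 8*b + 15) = (b - 4)/(b + 5)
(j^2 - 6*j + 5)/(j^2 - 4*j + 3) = (j - 5)/(j - 3)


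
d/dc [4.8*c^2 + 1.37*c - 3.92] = 9.6*c + 1.37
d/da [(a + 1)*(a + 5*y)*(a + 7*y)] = 3*a^2 + 24*a*y + 2*a + 35*y^2 + 12*y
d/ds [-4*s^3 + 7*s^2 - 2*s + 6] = -12*s^2 + 14*s - 2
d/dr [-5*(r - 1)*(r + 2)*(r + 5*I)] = -15*r^2 - r*(10 + 50*I) + 10 - 25*I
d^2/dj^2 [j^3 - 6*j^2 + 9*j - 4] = 6*j - 12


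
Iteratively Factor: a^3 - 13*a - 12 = (a - 4)*(a^2 + 4*a + 3) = (a - 4)*(a + 1)*(a + 3)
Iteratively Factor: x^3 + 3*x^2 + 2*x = (x + 2)*(x^2 + x) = x*(x + 2)*(x + 1)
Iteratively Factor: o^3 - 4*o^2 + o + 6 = (o - 2)*(o^2 - 2*o - 3) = (o - 3)*(o - 2)*(o + 1)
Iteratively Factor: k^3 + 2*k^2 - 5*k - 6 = (k - 2)*(k^2 + 4*k + 3) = (k - 2)*(k + 1)*(k + 3)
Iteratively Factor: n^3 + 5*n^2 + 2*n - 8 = (n - 1)*(n^2 + 6*n + 8) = (n - 1)*(n + 2)*(n + 4)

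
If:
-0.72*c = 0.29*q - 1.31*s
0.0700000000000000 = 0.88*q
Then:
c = 1.81944444444444*s - 0.0320391414141414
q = 0.08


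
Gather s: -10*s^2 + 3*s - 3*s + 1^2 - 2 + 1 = -10*s^2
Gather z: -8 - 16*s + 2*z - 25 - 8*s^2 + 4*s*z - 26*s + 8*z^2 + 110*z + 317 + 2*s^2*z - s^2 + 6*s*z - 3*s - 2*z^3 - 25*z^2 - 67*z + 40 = -9*s^2 - 45*s - 2*z^3 - 17*z^2 + z*(2*s^2 + 10*s + 45) + 324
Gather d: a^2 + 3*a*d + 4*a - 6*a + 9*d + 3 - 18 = a^2 - 2*a + d*(3*a + 9) - 15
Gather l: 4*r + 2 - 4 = 4*r - 2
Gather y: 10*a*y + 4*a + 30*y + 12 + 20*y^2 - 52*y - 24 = 4*a + 20*y^2 + y*(10*a - 22) - 12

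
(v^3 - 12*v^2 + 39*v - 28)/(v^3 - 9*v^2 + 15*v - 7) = (v - 4)/(v - 1)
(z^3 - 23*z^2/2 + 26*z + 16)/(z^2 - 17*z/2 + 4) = (2*z^2 - 7*z - 4)/(2*z - 1)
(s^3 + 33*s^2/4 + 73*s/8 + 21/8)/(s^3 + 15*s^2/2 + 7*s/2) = (s + 3/4)/s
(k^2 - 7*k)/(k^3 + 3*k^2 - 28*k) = (k - 7)/(k^2 + 3*k - 28)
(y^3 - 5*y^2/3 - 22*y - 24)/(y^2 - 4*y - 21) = (y^2 - 14*y/3 - 8)/(y - 7)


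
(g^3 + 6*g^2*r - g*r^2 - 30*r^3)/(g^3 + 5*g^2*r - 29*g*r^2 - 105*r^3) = (-g^2 - 3*g*r + 10*r^2)/(-g^2 - 2*g*r + 35*r^2)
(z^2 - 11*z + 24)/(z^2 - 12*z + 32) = (z - 3)/(z - 4)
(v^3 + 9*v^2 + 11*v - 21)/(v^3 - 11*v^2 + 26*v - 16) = (v^2 + 10*v + 21)/(v^2 - 10*v + 16)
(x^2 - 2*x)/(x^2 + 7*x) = (x - 2)/(x + 7)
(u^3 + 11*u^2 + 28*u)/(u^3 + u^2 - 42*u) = (u + 4)/(u - 6)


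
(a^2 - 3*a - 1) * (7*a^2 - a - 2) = 7*a^4 - 22*a^3 - 6*a^2 + 7*a + 2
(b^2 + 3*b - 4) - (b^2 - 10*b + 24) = 13*b - 28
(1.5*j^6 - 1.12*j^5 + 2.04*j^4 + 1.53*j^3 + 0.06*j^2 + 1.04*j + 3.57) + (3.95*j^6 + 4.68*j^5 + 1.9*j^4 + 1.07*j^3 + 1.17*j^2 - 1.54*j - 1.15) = 5.45*j^6 + 3.56*j^5 + 3.94*j^4 + 2.6*j^3 + 1.23*j^2 - 0.5*j + 2.42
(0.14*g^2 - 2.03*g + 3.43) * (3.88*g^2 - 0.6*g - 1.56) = 0.5432*g^4 - 7.9604*g^3 + 14.308*g^2 + 1.1088*g - 5.3508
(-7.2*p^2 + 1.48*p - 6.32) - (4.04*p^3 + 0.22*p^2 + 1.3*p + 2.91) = -4.04*p^3 - 7.42*p^2 + 0.18*p - 9.23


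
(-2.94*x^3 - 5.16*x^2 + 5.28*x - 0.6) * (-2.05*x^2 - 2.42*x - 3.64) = 6.027*x^5 + 17.6928*x^4 + 12.3648*x^3 + 7.2348*x^2 - 17.7672*x + 2.184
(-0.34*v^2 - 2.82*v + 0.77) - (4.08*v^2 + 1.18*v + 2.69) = -4.42*v^2 - 4.0*v - 1.92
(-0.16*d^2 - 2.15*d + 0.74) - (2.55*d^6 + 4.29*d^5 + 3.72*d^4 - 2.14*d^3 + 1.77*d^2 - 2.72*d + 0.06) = -2.55*d^6 - 4.29*d^5 - 3.72*d^4 + 2.14*d^3 - 1.93*d^2 + 0.57*d + 0.68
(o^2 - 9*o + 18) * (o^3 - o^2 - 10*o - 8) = o^5 - 10*o^4 + 17*o^3 + 64*o^2 - 108*o - 144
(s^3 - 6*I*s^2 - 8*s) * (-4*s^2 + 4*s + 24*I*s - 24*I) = -4*s^5 + 4*s^4 + 48*I*s^4 + 176*s^3 - 48*I*s^3 - 176*s^2 - 192*I*s^2 + 192*I*s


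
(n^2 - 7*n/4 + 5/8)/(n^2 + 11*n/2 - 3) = (n - 5/4)/(n + 6)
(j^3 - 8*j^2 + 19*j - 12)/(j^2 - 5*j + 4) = j - 3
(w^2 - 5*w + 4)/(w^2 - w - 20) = (-w^2 + 5*w - 4)/(-w^2 + w + 20)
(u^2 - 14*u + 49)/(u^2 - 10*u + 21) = (u - 7)/(u - 3)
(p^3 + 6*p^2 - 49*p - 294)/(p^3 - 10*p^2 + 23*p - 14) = (p^2 + 13*p + 42)/(p^2 - 3*p + 2)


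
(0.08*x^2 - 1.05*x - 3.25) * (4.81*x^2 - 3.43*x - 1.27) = 0.3848*x^4 - 5.3249*x^3 - 12.1326*x^2 + 12.481*x + 4.1275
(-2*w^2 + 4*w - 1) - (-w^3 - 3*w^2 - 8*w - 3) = w^3 + w^2 + 12*w + 2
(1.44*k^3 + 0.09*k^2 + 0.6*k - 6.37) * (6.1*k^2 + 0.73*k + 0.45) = 8.784*k^5 + 1.6002*k^4 + 4.3737*k^3 - 38.3785*k^2 - 4.3801*k - 2.8665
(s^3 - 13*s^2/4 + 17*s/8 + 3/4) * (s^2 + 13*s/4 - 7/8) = s^5 - 149*s^3/16 + 21*s^2/2 + 37*s/64 - 21/32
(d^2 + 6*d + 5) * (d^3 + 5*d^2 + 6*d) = d^5 + 11*d^4 + 41*d^3 + 61*d^2 + 30*d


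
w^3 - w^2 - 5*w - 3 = (w - 3)*(w + 1)^2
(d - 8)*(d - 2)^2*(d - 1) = d^4 - 13*d^3 + 48*d^2 - 68*d + 32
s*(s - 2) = s^2 - 2*s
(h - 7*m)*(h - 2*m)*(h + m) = h^3 - 8*h^2*m + 5*h*m^2 + 14*m^3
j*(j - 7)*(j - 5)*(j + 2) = j^4 - 10*j^3 + 11*j^2 + 70*j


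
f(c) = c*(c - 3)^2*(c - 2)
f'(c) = c*(c - 3)^2 + c*(c - 2)*(2*c - 6) + (c - 3)^2*(c - 2)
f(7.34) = 738.27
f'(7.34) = 579.05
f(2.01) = 0.02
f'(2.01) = 1.94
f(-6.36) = 4658.17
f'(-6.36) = -2284.95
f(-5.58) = 3113.71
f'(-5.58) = -1694.60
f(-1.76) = 149.94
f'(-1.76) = -188.07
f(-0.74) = 28.36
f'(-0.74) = -63.84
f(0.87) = -4.46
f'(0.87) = 3.01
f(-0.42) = 11.89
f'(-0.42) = -40.17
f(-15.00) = 82620.00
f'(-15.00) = -19548.00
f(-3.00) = 540.00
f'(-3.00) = -468.00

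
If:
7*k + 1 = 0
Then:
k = -1/7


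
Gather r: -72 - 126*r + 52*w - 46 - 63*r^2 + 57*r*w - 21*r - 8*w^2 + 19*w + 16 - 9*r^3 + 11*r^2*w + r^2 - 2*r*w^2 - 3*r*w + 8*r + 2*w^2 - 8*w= -9*r^3 + r^2*(11*w - 62) + r*(-2*w^2 + 54*w - 139) - 6*w^2 + 63*w - 102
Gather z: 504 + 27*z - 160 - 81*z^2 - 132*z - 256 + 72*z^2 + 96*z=-9*z^2 - 9*z + 88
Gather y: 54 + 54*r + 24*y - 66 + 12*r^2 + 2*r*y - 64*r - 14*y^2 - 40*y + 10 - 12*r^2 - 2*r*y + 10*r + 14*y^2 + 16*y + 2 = 0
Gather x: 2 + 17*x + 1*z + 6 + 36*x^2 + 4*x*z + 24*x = 36*x^2 + x*(4*z + 41) + z + 8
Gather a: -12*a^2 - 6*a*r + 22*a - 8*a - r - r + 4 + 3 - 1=-12*a^2 + a*(14 - 6*r) - 2*r + 6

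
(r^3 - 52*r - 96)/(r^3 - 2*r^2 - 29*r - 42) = (r^2 - 2*r - 48)/(r^2 - 4*r - 21)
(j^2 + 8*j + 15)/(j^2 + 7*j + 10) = (j + 3)/(j + 2)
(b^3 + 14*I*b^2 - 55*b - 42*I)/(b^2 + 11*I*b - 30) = (b^2 + 8*I*b - 7)/(b + 5*I)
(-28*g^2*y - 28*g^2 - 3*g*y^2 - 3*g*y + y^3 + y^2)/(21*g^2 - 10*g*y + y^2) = (4*g*y + 4*g + y^2 + y)/(-3*g + y)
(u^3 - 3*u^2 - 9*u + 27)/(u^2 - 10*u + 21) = (u^2 - 9)/(u - 7)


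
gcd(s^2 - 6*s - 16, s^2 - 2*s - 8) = s + 2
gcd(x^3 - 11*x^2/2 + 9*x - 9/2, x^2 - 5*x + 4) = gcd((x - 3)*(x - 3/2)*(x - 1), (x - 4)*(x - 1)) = x - 1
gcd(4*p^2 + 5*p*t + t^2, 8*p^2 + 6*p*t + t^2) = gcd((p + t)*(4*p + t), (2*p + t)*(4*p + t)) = 4*p + t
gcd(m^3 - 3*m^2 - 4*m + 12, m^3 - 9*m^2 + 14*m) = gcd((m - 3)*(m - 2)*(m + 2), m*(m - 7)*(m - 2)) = m - 2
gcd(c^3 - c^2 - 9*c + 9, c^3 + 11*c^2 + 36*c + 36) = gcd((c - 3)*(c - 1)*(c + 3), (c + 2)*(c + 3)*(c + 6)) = c + 3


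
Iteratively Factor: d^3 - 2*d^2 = (d - 2)*(d^2) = d*(d - 2)*(d)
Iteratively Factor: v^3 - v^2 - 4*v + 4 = (v + 2)*(v^2 - 3*v + 2) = (v - 1)*(v + 2)*(v - 2)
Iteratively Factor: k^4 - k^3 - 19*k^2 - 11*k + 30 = (k + 3)*(k^3 - 4*k^2 - 7*k + 10) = (k + 2)*(k + 3)*(k^2 - 6*k + 5) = (k - 5)*(k + 2)*(k + 3)*(k - 1)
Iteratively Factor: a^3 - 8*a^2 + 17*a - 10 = (a - 1)*(a^2 - 7*a + 10) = (a - 5)*(a - 1)*(a - 2)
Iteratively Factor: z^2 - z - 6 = (z - 3)*(z + 2)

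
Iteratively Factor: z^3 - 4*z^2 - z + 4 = (z - 4)*(z^2 - 1) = (z - 4)*(z - 1)*(z + 1)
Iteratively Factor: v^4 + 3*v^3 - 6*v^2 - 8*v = (v)*(v^3 + 3*v^2 - 6*v - 8) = v*(v + 1)*(v^2 + 2*v - 8) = v*(v + 1)*(v + 4)*(v - 2)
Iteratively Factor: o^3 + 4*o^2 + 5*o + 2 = (o + 1)*(o^2 + 3*o + 2) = (o + 1)^2*(o + 2)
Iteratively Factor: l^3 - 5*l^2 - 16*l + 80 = (l - 5)*(l^2 - 16) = (l - 5)*(l - 4)*(l + 4)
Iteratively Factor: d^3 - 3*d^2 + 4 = (d - 2)*(d^2 - d - 2) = (d - 2)^2*(d + 1)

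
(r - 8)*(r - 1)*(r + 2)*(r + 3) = r^4 - 4*r^3 - 31*r^2 - 14*r + 48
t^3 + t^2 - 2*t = t*(t - 1)*(t + 2)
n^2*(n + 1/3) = n^3 + n^2/3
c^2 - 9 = (c - 3)*(c + 3)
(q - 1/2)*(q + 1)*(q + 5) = q^3 + 11*q^2/2 + 2*q - 5/2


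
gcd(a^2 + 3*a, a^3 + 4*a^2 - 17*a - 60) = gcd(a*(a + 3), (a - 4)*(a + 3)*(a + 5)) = a + 3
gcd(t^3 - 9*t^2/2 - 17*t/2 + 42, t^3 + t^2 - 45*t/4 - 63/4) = t^2 - t/2 - 21/2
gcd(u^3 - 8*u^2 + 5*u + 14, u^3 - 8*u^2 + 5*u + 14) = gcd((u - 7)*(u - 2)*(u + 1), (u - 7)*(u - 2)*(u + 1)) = u^3 - 8*u^2 + 5*u + 14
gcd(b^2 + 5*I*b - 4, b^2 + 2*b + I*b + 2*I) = b + I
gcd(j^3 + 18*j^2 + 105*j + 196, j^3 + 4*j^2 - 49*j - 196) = j^2 + 11*j + 28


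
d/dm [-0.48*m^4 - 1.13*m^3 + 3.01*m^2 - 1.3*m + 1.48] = -1.92*m^3 - 3.39*m^2 + 6.02*m - 1.3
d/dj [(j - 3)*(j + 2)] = 2*j - 1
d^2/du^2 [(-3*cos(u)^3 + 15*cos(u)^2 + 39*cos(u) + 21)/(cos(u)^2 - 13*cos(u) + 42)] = 3*(2*sin(u)^4 - 318*sin(u)^2 + 129*cos(u) - 9*cos(3*u) + 120)/(2*(cos(u) - 6)^3)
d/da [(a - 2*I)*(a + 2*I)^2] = (a + 2*I)*(3*a - 2*I)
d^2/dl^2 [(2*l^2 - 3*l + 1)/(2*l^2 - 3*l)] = 6*(4*l^2 - 6*l + 3)/(l^3*(8*l^3 - 36*l^2 + 54*l - 27))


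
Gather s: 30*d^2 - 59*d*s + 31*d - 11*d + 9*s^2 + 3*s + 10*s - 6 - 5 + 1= 30*d^2 + 20*d + 9*s^2 + s*(13 - 59*d) - 10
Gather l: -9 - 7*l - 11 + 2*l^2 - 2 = 2*l^2 - 7*l - 22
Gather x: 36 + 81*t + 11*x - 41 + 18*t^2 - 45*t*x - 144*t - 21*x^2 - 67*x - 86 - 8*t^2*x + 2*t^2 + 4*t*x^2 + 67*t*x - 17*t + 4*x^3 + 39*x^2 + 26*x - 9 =20*t^2 - 80*t + 4*x^3 + x^2*(4*t + 18) + x*(-8*t^2 + 22*t - 30) - 100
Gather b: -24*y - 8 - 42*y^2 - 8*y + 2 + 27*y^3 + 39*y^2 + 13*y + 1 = 27*y^3 - 3*y^2 - 19*y - 5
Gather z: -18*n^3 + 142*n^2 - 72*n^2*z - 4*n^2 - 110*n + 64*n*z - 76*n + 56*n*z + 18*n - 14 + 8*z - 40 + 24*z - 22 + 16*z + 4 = -18*n^3 + 138*n^2 - 168*n + z*(-72*n^2 + 120*n + 48) - 72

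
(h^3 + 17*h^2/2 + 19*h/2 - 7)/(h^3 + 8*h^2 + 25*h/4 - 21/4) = 2*(h + 2)/(2*h + 3)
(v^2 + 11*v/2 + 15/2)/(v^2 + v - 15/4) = 2*(v + 3)/(2*v - 3)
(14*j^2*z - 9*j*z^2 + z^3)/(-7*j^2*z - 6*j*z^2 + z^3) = (-2*j + z)/(j + z)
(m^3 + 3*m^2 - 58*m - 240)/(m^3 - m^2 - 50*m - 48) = (m + 5)/(m + 1)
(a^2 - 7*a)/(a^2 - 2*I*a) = (a - 7)/(a - 2*I)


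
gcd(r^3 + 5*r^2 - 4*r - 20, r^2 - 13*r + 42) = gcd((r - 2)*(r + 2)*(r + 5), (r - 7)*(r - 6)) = 1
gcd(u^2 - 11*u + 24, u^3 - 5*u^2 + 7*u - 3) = u - 3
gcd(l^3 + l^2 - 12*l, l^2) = l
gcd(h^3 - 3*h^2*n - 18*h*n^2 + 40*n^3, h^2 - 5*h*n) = h - 5*n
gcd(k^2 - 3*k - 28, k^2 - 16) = k + 4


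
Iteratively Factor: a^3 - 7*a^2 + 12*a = (a - 3)*(a^2 - 4*a) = a*(a - 3)*(a - 4)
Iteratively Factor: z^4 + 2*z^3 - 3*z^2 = (z - 1)*(z^3 + 3*z^2) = z*(z - 1)*(z^2 + 3*z) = z*(z - 1)*(z + 3)*(z)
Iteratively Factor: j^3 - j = (j)*(j^2 - 1) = j*(j + 1)*(j - 1)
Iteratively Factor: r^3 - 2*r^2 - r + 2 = (r - 2)*(r^2 - 1) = (r - 2)*(r + 1)*(r - 1)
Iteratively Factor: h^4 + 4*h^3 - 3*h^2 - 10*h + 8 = (h - 1)*(h^3 + 5*h^2 + 2*h - 8) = (h - 1)^2*(h^2 + 6*h + 8) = (h - 1)^2*(h + 4)*(h + 2)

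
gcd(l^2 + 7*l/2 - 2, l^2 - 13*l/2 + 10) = 1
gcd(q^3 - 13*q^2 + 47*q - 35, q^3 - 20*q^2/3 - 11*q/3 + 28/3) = q^2 - 8*q + 7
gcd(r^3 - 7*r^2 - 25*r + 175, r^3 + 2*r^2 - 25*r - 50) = r^2 - 25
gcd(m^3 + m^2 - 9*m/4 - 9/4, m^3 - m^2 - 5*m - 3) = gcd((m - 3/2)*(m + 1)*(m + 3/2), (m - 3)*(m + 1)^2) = m + 1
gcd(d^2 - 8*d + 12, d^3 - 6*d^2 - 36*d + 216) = d - 6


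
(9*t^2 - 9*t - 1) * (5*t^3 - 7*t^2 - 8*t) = 45*t^5 - 108*t^4 - 14*t^3 + 79*t^2 + 8*t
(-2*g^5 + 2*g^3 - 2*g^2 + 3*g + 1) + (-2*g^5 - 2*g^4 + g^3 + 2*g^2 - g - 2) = -4*g^5 - 2*g^4 + 3*g^3 + 2*g - 1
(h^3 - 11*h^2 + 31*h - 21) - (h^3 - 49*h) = -11*h^2 + 80*h - 21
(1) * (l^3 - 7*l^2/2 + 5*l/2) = l^3 - 7*l^2/2 + 5*l/2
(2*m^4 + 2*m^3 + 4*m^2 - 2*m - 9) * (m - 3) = 2*m^5 - 4*m^4 - 2*m^3 - 14*m^2 - 3*m + 27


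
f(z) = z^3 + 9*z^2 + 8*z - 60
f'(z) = 3*z^2 + 18*z + 8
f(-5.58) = 1.85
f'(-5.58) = 0.97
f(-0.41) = -61.84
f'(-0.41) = 1.12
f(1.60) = -20.06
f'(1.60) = 44.48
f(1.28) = -32.92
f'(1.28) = 35.96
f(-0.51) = -61.87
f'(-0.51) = -0.40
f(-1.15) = -58.82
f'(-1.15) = -8.73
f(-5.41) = 1.79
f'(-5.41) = -1.58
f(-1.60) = -53.86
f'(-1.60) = -13.12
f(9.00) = 1470.00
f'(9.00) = 413.00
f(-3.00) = -30.00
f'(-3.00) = -19.00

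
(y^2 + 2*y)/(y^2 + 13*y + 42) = y*(y + 2)/(y^2 + 13*y + 42)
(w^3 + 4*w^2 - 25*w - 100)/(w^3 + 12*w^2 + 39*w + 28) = (w^2 - 25)/(w^2 + 8*w + 7)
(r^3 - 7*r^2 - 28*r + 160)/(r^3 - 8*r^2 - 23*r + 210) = (r^2 - 12*r + 32)/(r^2 - 13*r + 42)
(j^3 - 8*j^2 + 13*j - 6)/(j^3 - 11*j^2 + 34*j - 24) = (j - 1)/(j - 4)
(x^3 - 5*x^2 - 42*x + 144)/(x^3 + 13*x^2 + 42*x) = (x^2 - 11*x + 24)/(x*(x + 7))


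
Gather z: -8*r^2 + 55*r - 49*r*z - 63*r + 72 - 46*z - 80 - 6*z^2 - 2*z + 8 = -8*r^2 - 8*r - 6*z^2 + z*(-49*r - 48)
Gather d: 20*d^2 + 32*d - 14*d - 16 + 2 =20*d^2 + 18*d - 14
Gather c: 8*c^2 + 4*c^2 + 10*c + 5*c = 12*c^2 + 15*c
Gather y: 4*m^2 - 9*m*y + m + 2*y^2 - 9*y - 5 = 4*m^2 + m + 2*y^2 + y*(-9*m - 9) - 5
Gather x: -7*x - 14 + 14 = -7*x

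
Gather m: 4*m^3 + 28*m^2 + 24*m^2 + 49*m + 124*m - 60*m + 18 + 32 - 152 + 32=4*m^3 + 52*m^2 + 113*m - 70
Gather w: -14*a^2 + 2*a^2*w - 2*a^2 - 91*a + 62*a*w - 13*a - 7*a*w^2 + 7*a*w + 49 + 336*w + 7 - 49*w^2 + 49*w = -16*a^2 - 104*a + w^2*(-7*a - 49) + w*(2*a^2 + 69*a + 385) + 56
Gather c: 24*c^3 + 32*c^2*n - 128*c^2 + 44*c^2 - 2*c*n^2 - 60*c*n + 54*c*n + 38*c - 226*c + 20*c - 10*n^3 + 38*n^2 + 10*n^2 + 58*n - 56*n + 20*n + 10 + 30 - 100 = 24*c^3 + c^2*(32*n - 84) + c*(-2*n^2 - 6*n - 168) - 10*n^3 + 48*n^2 + 22*n - 60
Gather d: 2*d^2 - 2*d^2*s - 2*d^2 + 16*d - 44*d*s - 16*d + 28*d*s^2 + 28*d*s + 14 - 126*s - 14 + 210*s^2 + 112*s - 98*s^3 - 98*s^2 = -2*d^2*s + d*(28*s^2 - 16*s) - 98*s^3 + 112*s^2 - 14*s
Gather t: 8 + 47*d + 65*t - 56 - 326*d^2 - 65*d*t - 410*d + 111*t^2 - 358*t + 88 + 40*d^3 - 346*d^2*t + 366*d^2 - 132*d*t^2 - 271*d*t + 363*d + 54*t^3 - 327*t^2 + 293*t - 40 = 40*d^3 + 40*d^2 + 54*t^3 + t^2*(-132*d - 216) + t*(-346*d^2 - 336*d)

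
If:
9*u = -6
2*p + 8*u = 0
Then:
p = 8/3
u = -2/3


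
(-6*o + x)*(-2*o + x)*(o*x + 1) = 12*o^3*x - 8*o^2*x^2 + 12*o^2 + o*x^3 - 8*o*x + x^2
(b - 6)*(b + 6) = b^2 - 36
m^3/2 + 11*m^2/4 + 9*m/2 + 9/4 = (m/2 + 1/2)*(m + 3/2)*(m + 3)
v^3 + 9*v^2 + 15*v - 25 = (v - 1)*(v + 5)^2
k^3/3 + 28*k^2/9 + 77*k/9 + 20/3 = (k/3 + 1)*(k + 4/3)*(k + 5)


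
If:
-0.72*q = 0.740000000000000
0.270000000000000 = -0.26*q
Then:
No Solution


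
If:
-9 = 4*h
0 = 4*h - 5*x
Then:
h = -9/4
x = -9/5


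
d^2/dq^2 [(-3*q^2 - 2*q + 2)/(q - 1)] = -6/(q^3 - 3*q^2 + 3*q - 1)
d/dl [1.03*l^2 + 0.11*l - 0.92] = 2.06*l + 0.11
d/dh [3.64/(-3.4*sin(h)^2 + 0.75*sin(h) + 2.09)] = (24.752*sin(h) - 2.73)*cos(h)/(-3.4*sin(h)^2 + 0.75*sin(h) + 2.09)^2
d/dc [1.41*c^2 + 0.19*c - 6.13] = 2.82*c + 0.19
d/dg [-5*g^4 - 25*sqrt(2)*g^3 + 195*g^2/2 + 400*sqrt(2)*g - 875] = -20*g^3 - 75*sqrt(2)*g^2 + 195*g + 400*sqrt(2)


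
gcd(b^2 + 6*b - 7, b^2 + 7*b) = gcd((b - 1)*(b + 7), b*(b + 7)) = b + 7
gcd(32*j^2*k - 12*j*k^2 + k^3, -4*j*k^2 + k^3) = 4*j*k - k^2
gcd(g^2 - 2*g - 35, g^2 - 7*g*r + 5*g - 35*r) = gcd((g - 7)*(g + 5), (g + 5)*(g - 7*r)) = g + 5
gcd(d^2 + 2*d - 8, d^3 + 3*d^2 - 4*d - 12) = d - 2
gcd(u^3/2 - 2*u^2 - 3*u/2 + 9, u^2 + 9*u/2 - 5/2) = 1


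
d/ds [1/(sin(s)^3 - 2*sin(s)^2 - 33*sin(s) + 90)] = (-3*sin(s)^2 + 4*sin(s) + 33)*cos(s)/(sin(s)^3 - 2*sin(s)^2 - 33*sin(s) + 90)^2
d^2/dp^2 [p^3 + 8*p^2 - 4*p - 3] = 6*p + 16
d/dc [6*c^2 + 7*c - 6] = 12*c + 7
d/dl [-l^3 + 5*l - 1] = 5 - 3*l^2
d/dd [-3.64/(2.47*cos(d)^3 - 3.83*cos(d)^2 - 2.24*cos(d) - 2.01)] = (-26.9724*cos(d)^2 + 27.8824*cos(d) + 8.1536)*sin(d)/(-2.47*cos(d)^3 + 3.83*cos(d)^2 + 2.24*cos(d) + 2.01)^2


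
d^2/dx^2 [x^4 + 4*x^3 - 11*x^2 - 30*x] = 12*x^2 + 24*x - 22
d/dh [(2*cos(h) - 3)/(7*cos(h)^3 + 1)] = (28*cos(h)^3 - 63*cos(h)^2 - 2)*sin(h)/(49*cos(h)^6 + 14*cos(h)^3 + 1)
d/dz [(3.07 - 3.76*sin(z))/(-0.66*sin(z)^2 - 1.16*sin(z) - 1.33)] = (-2.4816*sin(z)^2 + 4.0524*sin(z) + 8.562)*cos(z)/(0.4356*sin(z)^4 + 1.5312*sin(z)^3 + 3.1012*sin(z)^2 + 3.0856*sin(z) + 1.7689)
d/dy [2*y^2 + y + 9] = 4*y + 1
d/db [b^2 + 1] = 2*b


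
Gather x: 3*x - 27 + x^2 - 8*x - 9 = x^2 - 5*x - 36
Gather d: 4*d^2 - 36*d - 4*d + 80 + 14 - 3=4*d^2 - 40*d + 91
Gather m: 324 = 324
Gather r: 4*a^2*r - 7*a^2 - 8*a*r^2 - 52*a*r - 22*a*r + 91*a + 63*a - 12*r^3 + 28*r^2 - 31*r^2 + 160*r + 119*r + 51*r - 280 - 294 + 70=-7*a^2 + 154*a - 12*r^3 + r^2*(-8*a - 3) + r*(4*a^2 - 74*a + 330) - 504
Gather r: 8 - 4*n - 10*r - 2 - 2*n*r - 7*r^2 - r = -4*n - 7*r^2 + r*(-2*n - 11) + 6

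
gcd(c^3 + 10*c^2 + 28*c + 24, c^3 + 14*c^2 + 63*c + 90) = c + 6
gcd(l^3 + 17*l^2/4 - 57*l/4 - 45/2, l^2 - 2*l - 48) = l + 6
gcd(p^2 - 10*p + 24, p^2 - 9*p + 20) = p - 4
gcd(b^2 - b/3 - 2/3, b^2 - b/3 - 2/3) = b^2 - b/3 - 2/3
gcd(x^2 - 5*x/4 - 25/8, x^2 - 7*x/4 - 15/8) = x - 5/2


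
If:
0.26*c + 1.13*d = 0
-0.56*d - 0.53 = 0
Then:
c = 4.11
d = -0.95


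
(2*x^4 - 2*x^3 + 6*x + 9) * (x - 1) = 2*x^5 - 4*x^4 + 2*x^3 + 6*x^2 + 3*x - 9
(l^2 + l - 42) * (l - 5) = l^3 - 4*l^2 - 47*l + 210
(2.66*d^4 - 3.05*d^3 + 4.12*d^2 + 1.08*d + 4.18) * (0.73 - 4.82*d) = -12.8212*d^5 + 16.6428*d^4 - 22.0849*d^3 - 2.198*d^2 - 19.3592*d + 3.0514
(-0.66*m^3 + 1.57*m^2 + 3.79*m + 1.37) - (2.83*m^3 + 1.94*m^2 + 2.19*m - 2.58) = -3.49*m^3 - 0.37*m^2 + 1.6*m + 3.95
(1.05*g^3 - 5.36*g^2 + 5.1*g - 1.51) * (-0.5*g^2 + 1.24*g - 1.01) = -0.525*g^5 + 3.982*g^4 - 10.2569*g^3 + 12.4926*g^2 - 7.0234*g + 1.5251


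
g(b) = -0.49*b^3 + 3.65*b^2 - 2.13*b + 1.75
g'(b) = -1.47*b^2 + 7.3*b - 2.13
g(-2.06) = 25.91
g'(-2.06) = -23.41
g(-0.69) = 5.12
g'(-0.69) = -7.87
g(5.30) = 20.04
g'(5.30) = -4.73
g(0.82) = 2.19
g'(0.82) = 2.87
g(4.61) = 21.49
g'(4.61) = 0.28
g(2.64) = 12.55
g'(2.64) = 6.90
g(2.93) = 14.52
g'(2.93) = 6.64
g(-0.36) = 3.01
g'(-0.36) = -4.95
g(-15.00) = 2508.70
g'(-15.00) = -442.38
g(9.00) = -78.98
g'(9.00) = -55.50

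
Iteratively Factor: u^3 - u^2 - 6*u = (u)*(u^2 - u - 6) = u*(u + 2)*(u - 3)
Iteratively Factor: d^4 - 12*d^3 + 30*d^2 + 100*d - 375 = (d - 5)*(d^3 - 7*d^2 - 5*d + 75) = (d - 5)*(d + 3)*(d^2 - 10*d + 25) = (d - 5)^2*(d + 3)*(d - 5)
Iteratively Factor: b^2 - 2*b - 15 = (b - 5)*(b + 3)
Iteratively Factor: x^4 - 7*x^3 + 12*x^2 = (x)*(x^3 - 7*x^2 + 12*x) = x^2*(x^2 - 7*x + 12) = x^2*(x - 4)*(x - 3)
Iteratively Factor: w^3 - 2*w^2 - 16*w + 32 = (w - 2)*(w^2 - 16) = (w - 2)*(w + 4)*(w - 4)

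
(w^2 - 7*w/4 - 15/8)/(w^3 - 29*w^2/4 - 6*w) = (w - 5/2)/(w*(w - 8))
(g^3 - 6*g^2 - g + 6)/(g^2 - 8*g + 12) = (g^2 - 1)/(g - 2)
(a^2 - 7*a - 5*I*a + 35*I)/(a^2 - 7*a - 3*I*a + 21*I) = (a - 5*I)/(a - 3*I)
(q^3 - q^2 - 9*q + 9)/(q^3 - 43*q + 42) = (q^2 - 9)/(q^2 + q - 42)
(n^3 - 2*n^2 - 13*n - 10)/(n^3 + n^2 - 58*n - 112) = (n^2 - 4*n - 5)/(n^2 - n - 56)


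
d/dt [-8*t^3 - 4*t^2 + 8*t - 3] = -24*t^2 - 8*t + 8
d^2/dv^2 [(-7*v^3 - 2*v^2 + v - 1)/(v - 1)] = 2*(-7*v^3 + 21*v^2 - 21*v - 2)/(v^3 - 3*v^2 + 3*v - 1)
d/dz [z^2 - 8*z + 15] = 2*z - 8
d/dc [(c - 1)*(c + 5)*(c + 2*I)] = 3*c^2 + 4*c*(2 + I) - 5 + 8*I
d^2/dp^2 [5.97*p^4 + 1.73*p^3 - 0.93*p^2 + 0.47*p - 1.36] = 71.64*p^2 + 10.38*p - 1.86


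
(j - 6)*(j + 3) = j^2 - 3*j - 18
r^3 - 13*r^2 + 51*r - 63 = (r - 7)*(r - 3)^2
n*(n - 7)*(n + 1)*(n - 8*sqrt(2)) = n^4 - 8*sqrt(2)*n^3 - 6*n^3 - 7*n^2 + 48*sqrt(2)*n^2 + 56*sqrt(2)*n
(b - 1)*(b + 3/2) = b^2 + b/2 - 3/2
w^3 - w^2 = w^2*(w - 1)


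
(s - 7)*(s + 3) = s^2 - 4*s - 21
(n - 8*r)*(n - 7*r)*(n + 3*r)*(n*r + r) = n^4*r - 12*n^3*r^2 + n^3*r + 11*n^2*r^3 - 12*n^2*r^2 + 168*n*r^4 + 11*n*r^3 + 168*r^4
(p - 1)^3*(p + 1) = p^4 - 2*p^3 + 2*p - 1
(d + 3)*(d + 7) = d^2 + 10*d + 21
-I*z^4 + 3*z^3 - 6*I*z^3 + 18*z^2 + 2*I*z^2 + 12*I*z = z*(z + 6)*(z + 2*I)*(-I*z + 1)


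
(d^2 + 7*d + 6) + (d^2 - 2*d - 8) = 2*d^2 + 5*d - 2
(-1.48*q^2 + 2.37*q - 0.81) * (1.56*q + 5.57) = -2.3088*q^3 - 4.5464*q^2 + 11.9373*q - 4.5117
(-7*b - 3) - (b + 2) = -8*b - 5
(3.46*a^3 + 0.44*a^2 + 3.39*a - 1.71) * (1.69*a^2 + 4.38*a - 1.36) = 5.8474*a^5 + 15.8984*a^4 + 2.9507*a^3 + 11.3599*a^2 - 12.1002*a + 2.3256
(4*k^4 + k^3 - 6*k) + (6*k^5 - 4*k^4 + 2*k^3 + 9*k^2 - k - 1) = 6*k^5 + 3*k^3 + 9*k^2 - 7*k - 1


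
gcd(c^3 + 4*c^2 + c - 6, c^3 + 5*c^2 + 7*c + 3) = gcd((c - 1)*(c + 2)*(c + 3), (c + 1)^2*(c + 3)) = c + 3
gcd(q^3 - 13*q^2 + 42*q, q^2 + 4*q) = q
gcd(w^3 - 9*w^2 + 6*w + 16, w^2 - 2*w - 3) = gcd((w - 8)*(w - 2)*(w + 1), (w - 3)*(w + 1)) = w + 1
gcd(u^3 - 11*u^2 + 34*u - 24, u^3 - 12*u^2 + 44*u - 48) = u^2 - 10*u + 24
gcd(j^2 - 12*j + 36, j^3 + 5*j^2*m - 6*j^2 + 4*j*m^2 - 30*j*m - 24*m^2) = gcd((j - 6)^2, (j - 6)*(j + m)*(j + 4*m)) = j - 6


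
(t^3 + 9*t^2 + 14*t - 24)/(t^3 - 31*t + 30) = (t + 4)/(t - 5)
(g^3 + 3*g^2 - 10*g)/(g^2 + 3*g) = (g^2 + 3*g - 10)/(g + 3)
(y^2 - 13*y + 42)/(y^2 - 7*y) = (y - 6)/y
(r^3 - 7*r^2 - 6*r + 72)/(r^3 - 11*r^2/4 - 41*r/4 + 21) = 4*(r - 6)/(4*r - 7)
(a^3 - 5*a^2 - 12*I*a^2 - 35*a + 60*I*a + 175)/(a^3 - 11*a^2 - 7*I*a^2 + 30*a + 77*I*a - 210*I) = (a - 5*I)/(a - 6)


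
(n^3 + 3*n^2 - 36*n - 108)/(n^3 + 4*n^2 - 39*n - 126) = (n + 6)/(n + 7)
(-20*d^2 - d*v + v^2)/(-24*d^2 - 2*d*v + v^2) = (-5*d + v)/(-6*d + v)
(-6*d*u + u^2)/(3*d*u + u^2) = (-6*d + u)/(3*d + u)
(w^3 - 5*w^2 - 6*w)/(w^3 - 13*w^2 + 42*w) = (w + 1)/(w - 7)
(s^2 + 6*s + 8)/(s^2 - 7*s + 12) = (s^2 + 6*s + 8)/(s^2 - 7*s + 12)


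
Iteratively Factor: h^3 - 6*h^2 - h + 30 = (h - 5)*(h^2 - h - 6) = (h - 5)*(h + 2)*(h - 3)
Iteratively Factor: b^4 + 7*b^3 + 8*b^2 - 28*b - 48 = (b - 2)*(b^3 + 9*b^2 + 26*b + 24) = (b - 2)*(b + 4)*(b^2 + 5*b + 6) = (b - 2)*(b + 2)*(b + 4)*(b + 3)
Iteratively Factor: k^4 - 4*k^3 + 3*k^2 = (k)*(k^3 - 4*k^2 + 3*k) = k^2*(k^2 - 4*k + 3) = k^2*(k - 1)*(k - 3)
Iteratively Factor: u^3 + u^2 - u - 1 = (u + 1)*(u^2 - 1) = (u + 1)^2*(u - 1)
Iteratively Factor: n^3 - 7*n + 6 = (n + 3)*(n^2 - 3*n + 2) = (n - 2)*(n + 3)*(n - 1)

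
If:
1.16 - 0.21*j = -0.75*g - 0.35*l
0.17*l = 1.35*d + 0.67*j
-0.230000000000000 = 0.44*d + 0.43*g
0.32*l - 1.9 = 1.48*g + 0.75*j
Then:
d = 0.45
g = -1.00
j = -1.43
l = -2.03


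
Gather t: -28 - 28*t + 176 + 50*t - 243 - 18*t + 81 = 4*t - 14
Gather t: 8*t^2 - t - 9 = 8*t^2 - t - 9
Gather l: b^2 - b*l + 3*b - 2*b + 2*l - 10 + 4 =b^2 + b + l*(2 - b) - 6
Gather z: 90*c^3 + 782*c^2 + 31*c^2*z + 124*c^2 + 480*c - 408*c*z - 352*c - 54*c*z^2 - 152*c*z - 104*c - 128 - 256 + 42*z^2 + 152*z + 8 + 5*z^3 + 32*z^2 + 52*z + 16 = 90*c^3 + 906*c^2 + 24*c + 5*z^3 + z^2*(74 - 54*c) + z*(31*c^2 - 560*c + 204) - 360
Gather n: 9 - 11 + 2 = 0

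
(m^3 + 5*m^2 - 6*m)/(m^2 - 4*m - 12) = m*(-m^2 - 5*m + 6)/(-m^2 + 4*m + 12)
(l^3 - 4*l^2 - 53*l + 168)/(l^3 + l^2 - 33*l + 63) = (l - 8)/(l - 3)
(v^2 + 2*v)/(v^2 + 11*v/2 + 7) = 2*v/(2*v + 7)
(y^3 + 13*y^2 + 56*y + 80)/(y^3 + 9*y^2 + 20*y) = (y + 4)/y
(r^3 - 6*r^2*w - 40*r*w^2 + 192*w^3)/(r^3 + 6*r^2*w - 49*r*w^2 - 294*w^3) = (r^2 - 12*r*w + 32*w^2)/(r^2 - 49*w^2)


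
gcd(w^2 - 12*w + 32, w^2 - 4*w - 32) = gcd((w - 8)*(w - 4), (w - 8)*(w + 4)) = w - 8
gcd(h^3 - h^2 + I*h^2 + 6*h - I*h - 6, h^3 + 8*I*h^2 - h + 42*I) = h^2 + I*h + 6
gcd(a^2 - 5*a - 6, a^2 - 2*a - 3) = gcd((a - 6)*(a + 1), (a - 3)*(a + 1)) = a + 1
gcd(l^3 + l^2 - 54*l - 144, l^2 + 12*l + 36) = l + 6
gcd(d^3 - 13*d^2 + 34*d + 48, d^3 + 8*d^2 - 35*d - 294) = d - 6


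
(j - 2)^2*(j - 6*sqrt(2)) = j^3 - 6*sqrt(2)*j^2 - 4*j^2 + 4*j + 24*sqrt(2)*j - 24*sqrt(2)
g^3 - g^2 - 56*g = g*(g - 8)*(g + 7)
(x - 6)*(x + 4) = x^2 - 2*x - 24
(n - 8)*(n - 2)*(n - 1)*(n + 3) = n^4 - 8*n^3 - 7*n^2 + 62*n - 48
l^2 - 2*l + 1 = (l - 1)^2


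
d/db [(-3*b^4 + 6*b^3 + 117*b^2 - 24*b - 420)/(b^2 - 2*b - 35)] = -6*b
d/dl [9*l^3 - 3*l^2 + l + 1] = 27*l^2 - 6*l + 1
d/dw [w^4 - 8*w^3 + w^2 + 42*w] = 4*w^3 - 24*w^2 + 2*w + 42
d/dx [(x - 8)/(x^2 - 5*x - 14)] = (x^2 - 5*x - (x - 8)*(2*x - 5) - 14)/(-x^2 + 5*x + 14)^2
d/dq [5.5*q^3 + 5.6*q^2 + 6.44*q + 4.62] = 16.5*q^2 + 11.2*q + 6.44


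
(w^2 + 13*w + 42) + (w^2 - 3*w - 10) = 2*w^2 + 10*w + 32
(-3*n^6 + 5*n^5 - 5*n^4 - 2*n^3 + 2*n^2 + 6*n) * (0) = 0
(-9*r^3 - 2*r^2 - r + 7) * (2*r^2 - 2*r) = -18*r^5 + 14*r^4 + 2*r^3 + 16*r^2 - 14*r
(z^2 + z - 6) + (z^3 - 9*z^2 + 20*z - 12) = z^3 - 8*z^2 + 21*z - 18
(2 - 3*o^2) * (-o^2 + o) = 3*o^4 - 3*o^3 - 2*o^2 + 2*o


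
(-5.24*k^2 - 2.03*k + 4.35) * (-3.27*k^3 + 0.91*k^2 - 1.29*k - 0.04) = 17.1348*k^5 + 1.8697*k^4 - 9.3122*k^3 + 6.7868*k^2 - 5.5303*k - 0.174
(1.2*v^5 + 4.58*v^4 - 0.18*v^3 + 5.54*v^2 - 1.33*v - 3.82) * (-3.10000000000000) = -3.72*v^5 - 14.198*v^4 + 0.558*v^3 - 17.174*v^2 + 4.123*v + 11.842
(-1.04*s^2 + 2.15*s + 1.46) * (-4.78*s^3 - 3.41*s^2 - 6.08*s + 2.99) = 4.9712*s^5 - 6.7306*s^4 - 7.9871*s^3 - 21.1602*s^2 - 2.4483*s + 4.3654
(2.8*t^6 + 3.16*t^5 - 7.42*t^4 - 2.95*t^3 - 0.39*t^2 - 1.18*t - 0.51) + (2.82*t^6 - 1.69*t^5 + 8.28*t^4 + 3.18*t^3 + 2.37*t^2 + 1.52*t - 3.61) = 5.62*t^6 + 1.47*t^5 + 0.859999999999999*t^4 + 0.23*t^3 + 1.98*t^2 + 0.34*t - 4.12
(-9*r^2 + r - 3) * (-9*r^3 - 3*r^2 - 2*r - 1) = 81*r^5 + 18*r^4 + 42*r^3 + 16*r^2 + 5*r + 3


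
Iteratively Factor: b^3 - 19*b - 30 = (b + 3)*(b^2 - 3*b - 10) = (b - 5)*(b + 3)*(b + 2)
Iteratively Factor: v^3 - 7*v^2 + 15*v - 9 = (v - 1)*(v^2 - 6*v + 9) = (v - 3)*(v - 1)*(v - 3)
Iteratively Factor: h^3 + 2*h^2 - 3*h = (h + 3)*(h^2 - h) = (h - 1)*(h + 3)*(h)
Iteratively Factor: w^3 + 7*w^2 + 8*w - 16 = (w - 1)*(w^2 + 8*w + 16) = (w - 1)*(w + 4)*(w + 4)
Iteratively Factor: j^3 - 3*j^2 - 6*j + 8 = (j + 2)*(j^2 - 5*j + 4) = (j - 4)*(j + 2)*(j - 1)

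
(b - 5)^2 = b^2 - 10*b + 25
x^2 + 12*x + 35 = (x + 5)*(x + 7)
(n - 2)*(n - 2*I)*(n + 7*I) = n^3 - 2*n^2 + 5*I*n^2 + 14*n - 10*I*n - 28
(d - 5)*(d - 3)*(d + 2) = d^3 - 6*d^2 - d + 30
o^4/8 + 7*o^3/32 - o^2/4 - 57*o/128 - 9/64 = (o/4 + 1/2)*(o/2 + 1/4)*(o - 3/2)*(o + 3/4)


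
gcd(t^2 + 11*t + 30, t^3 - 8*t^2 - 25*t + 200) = t + 5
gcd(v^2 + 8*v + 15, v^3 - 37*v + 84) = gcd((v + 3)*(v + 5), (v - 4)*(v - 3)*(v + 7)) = 1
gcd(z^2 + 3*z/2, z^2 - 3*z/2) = z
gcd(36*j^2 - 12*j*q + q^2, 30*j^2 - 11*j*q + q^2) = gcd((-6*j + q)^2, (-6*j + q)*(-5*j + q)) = -6*j + q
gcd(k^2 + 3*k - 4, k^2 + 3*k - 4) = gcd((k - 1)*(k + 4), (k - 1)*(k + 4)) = k^2 + 3*k - 4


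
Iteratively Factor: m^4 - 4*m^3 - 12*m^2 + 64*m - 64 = (m - 2)*(m^3 - 2*m^2 - 16*m + 32) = (m - 2)*(m + 4)*(m^2 - 6*m + 8) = (m - 2)^2*(m + 4)*(m - 4)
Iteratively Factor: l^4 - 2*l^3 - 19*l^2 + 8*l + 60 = (l - 2)*(l^3 - 19*l - 30) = (l - 2)*(l + 3)*(l^2 - 3*l - 10) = (l - 5)*(l - 2)*(l + 3)*(l + 2)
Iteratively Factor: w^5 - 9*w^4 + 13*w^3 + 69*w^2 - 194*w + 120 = (w - 1)*(w^4 - 8*w^3 + 5*w^2 + 74*w - 120) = (w - 1)*(w + 3)*(w^3 - 11*w^2 + 38*w - 40) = (w - 4)*(w - 1)*(w + 3)*(w^2 - 7*w + 10) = (w - 4)*(w - 2)*(w - 1)*(w + 3)*(w - 5)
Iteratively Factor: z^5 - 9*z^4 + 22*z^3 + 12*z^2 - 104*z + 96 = (z - 3)*(z^4 - 6*z^3 + 4*z^2 + 24*z - 32) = (z - 3)*(z - 2)*(z^3 - 4*z^2 - 4*z + 16) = (z - 3)*(z - 2)*(z + 2)*(z^2 - 6*z + 8) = (z - 4)*(z - 3)*(z - 2)*(z + 2)*(z - 2)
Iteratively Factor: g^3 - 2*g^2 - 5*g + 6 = (g - 3)*(g^2 + g - 2) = (g - 3)*(g + 2)*(g - 1)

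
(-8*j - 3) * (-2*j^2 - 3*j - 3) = 16*j^3 + 30*j^2 + 33*j + 9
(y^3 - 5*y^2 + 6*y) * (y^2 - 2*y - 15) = y^5 - 7*y^4 + y^3 + 63*y^2 - 90*y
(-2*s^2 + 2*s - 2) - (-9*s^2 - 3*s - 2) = 7*s^2 + 5*s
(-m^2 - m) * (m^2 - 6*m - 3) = -m^4 + 5*m^3 + 9*m^2 + 3*m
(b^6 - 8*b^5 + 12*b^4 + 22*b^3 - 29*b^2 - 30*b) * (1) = b^6 - 8*b^5 + 12*b^4 + 22*b^3 - 29*b^2 - 30*b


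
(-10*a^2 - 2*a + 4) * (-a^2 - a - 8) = 10*a^4 + 12*a^3 + 78*a^2 + 12*a - 32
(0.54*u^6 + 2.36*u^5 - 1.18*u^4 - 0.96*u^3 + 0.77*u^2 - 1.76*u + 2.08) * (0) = 0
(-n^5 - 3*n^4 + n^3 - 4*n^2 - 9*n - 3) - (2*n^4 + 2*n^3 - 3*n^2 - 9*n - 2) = -n^5 - 5*n^4 - n^3 - n^2 - 1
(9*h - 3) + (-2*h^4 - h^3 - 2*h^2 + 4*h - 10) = -2*h^4 - h^3 - 2*h^2 + 13*h - 13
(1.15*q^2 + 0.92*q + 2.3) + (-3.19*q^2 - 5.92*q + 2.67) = -2.04*q^2 - 5.0*q + 4.97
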